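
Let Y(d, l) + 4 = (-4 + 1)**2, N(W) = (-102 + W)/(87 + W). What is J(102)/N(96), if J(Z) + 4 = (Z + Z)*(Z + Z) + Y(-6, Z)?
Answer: -2538637/2 ≈ -1.2693e+6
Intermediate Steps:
N(W) = (-102 + W)/(87 + W)
Y(d, l) = 5 (Y(d, l) = -4 + (-4 + 1)**2 = -4 + (-3)**2 = -4 + 9 = 5)
J(Z) = 1 + 4*Z**2 (J(Z) = -4 + ((Z + Z)*(Z + Z) + 5) = -4 + ((2*Z)*(2*Z) + 5) = -4 + (4*Z**2 + 5) = -4 + (5 + 4*Z**2) = 1 + 4*Z**2)
J(102)/N(96) = (1 + 4*102**2)/(((-102 + 96)/(87 + 96))) = (1 + 4*10404)/((-6/183)) = (1 + 41616)/(((1/183)*(-6))) = 41617/(-2/61) = 41617*(-61/2) = -2538637/2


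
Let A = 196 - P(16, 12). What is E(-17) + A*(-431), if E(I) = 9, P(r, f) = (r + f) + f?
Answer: -67227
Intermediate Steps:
P(r, f) = r + 2*f (P(r, f) = (f + r) + f = r + 2*f)
A = 156 (A = 196 - (16 + 2*12) = 196 - (16 + 24) = 196 - 1*40 = 196 - 40 = 156)
E(-17) + A*(-431) = 9 + 156*(-431) = 9 - 67236 = -67227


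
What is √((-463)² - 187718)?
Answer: √26651 ≈ 163.25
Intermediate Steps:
√((-463)² - 187718) = √(214369 - 187718) = √26651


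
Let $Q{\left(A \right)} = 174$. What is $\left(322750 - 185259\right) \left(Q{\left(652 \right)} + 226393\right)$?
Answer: $31150923397$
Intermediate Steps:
$\left(322750 - 185259\right) \left(Q{\left(652 \right)} + 226393\right) = \left(322750 - 185259\right) \left(174 + 226393\right) = 137491 \cdot 226567 = 31150923397$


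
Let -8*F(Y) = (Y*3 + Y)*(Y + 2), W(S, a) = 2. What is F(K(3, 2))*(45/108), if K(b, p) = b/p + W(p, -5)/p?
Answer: -75/32 ≈ -2.3438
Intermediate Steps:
K(b, p) = 2/p + b/p (K(b, p) = b/p + 2/p = 2/p + b/p)
F(Y) = -Y*(2 + Y)/2 (F(Y) = -(Y*3 + Y)*(Y + 2)/8 = -(3*Y + Y)*(2 + Y)/8 = -4*Y*(2 + Y)/8 = -Y*(2 + Y)/2)
F(K(3, 2))*(45/108) = (-(2 + 3)/2*(2 + (2 + 3)/2)/2)*(45/108) = (-(1/2)*5*(2 + (1/2)*5)/2)*(45*(1/108)) = -1/2*5/2*(2 + 5/2)*(5/12) = -1/2*5/2*9/2*(5/12) = -45/8*5/12 = -75/32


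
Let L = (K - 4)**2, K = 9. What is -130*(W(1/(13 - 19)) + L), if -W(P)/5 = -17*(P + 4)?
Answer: -136825/3 ≈ -45608.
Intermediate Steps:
W(P) = 340 + 85*P (W(P) = -(-85)*(P + 4) = -(-85)*(4 + P) = -5*(-68 - 17*P) = 340 + 85*P)
L = 25 (L = (9 - 4)**2 = 5**2 = 25)
-130*(W(1/(13 - 19)) + L) = -130*((340 + 85/(13 - 19)) + 25) = -130*((340 + 85/(-6)) + 25) = -130*((340 + 85*(-1/6)) + 25) = -130*((340 - 85/6) + 25) = -130*(1955/6 + 25) = -130*2105/6 = -136825/3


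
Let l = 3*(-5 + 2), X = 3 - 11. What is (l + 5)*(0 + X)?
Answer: 32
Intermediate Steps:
X = -8
l = -9 (l = 3*(-3) = -9)
(l + 5)*(0 + X) = (-9 + 5)*(0 - 8) = -4*(-8) = 32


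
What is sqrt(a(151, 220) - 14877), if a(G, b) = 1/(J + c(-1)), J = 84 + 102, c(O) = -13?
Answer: 74*I*sqrt(81310)/173 ≈ 121.97*I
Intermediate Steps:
J = 186
a(G, b) = 1/173 (a(G, b) = 1/(186 - 13) = 1/173)
sqrt(a(151, 220) - 14877) = sqrt(1/173 - 14877) = sqrt(-2573720/173) = 74*I*sqrt(81310)/173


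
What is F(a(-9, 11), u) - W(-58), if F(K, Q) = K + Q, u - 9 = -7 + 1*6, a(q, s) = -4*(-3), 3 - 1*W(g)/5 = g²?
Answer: 16825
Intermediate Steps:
W(g) = 15 - 5*g²
a(q, s) = 12
u = 8 (u = 9 + (-7 + 1*6) = 9 + (-7 + 6) = 9 - 1 = 8)
F(a(-9, 11), u) - W(-58) = (12 + 8) - (15 - 5*(-58)²) = 20 - (15 - 5*3364) = 20 - (15 - 16820) = 20 - 1*(-16805) = 20 + 16805 = 16825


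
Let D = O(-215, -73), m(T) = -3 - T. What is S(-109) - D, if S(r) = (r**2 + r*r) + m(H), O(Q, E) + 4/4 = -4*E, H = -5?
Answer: 23473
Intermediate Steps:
O(Q, E) = -1 - 4*E
S(r) = 2 + 2*r**2 (S(r) = (r**2 + r*r) + (-3 - 1*(-5)) = (r**2 + r**2) + (-3 + 5) = 2*r**2 + 2 = 2 + 2*r**2)
D = 291 (D = -1 - 4*(-73) = -1 + 292 = 291)
S(-109) - D = (2 + 2*(-109)**2) - 1*291 = (2 + 2*11881) - 291 = (2 + 23762) - 291 = 23764 - 291 = 23473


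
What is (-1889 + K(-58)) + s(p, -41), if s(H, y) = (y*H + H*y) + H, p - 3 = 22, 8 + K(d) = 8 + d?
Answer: -3972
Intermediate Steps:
K(d) = d (K(d) = -8 + (8 + d) = d)
p = 25 (p = 3 + 22 = 25)
s(H, y) = H + 2*H*y (s(H, y) = (H*y + H*y) + H = 2*H*y + H = H + 2*H*y)
(-1889 + K(-58)) + s(p, -41) = (-1889 - 58) + 25*(1 + 2*(-41)) = -1947 + 25*(1 - 82) = -1947 + 25*(-81) = -1947 - 2025 = -3972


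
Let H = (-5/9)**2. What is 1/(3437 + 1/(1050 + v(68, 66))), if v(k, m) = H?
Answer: 85075/292402856 ≈ 0.00029095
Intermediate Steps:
H = 25/81 (H = (-5*1/9)**2 = (-5/9)**2 = 25/81 ≈ 0.30864)
v(k, m) = 25/81
1/(3437 + 1/(1050 + v(68, 66))) = 1/(3437 + 1/(1050 + 25/81)) = 1/(3437 + 1/(85075/81)) = 1/(3437 + 81/85075) = 1/(292402856/85075) = 85075/292402856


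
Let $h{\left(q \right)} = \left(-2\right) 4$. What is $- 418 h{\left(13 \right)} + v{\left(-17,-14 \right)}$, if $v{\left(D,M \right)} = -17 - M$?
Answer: $3341$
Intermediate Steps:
$h{\left(q \right)} = -8$
$- 418 h{\left(13 \right)} + v{\left(-17,-14 \right)} = \left(-418\right) \left(-8\right) - 3 = 3344 + \left(-17 + 14\right) = 3344 - 3 = 3341$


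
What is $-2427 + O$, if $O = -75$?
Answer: $-2502$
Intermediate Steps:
$-2427 + O = -2427 - 75 = -2502$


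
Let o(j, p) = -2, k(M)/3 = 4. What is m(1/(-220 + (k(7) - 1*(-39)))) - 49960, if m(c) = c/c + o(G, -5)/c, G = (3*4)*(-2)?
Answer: -49621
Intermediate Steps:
k(M) = 12 (k(M) = 3*4 = 12)
G = -24 (G = 12*(-2) = -24)
m(c) = 1 - 2/c (m(c) = c/c - 2/c = 1 - 2/c)
m(1/(-220 + (k(7) - 1*(-39)))) - 49960 = (-2 + 1/(-220 + (12 - 1*(-39))))/(1/(-220 + (12 - 1*(-39)))) - 49960 = (-2 + 1/(-220 + (12 + 39)))/(1/(-220 + (12 + 39))) - 49960 = (-2 + 1/(-220 + 51))/(1/(-220 + 51)) - 49960 = (-2 + 1/(-169))/(1/(-169)) - 49960 = (-2 - 1/169)/(-1/169) - 49960 = -169*(-339/169) - 49960 = 339 - 49960 = -49621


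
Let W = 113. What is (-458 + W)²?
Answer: 119025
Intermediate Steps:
(-458 + W)² = (-458 + 113)² = (-345)² = 119025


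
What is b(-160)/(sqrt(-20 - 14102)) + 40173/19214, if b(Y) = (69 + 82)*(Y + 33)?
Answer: 40173/19214 + 19177*I*sqrt(14122)/14122 ≈ 2.0908 + 161.37*I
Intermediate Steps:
b(Y) = 4983 + 151*Y (b(Y) = 151*(33 + Y) = 4983 + 151*Y)
b(-160)/(sqrt(-20 - 14102)) + 40173/19214 = (4983 + 151*(-160))/(sqrt(-20 - 14102)) + 40173/19214 = (4983 - 24160)/(sqrt(-14122)) + 40173*(1/19214) = -19177*(-I*sqrt(14122)/14122) + 40173/19214 = -(-19177)*I*sqrt(14122)/14122 + 40173/19214 = 19177*I*sqrt(14122)/14122 + 40173/19214 = 40173/19214 + 19177*I*sqrt(14122)/14122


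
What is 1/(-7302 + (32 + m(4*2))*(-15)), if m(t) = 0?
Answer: -1/7782 ≈ -0.00012850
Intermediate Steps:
1/(-7302 + (32 + m(4*2))*(-15)) = 1/(-7302 + (32 + 0)*(-15)) = 1/(-7302 + 32*(-15)) = 1/(-7302 - 480) = 1/(-7782) = -1/7782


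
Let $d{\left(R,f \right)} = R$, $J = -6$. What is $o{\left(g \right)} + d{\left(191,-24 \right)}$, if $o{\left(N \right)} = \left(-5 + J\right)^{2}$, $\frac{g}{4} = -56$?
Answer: $312$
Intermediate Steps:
$g = -224$ ($g = 4 \left(-56\right) = -224$)
$o{\left(N \right)} = 121$ ($o{\left(N \right)} = \left(-5 - 6\right)^{2} = \left(-11\right)^{2} = 121$)
$o{\left(g \right)} + d{\left(191,-24 \right)} = 121 + 191 = 312$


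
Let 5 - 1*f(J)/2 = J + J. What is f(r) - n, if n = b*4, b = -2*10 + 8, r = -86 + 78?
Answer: 90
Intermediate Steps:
r = -8
b = -12 (b = -20 + 8 = -12)
f(J) = 10 - 4*J (f(J) = 10 - 2*(J + J) = 10 - 4*J)
n = -48 (n = -12*4 = -48)
f(r) - n = (10 - 4*(-8)) - 1*(-48) = (10 + 32) + 48 = 42 + 48 = 90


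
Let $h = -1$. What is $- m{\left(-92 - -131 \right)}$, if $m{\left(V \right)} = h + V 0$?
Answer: $1$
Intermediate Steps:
$m{\left(V \right)} = -1$ ($m{\left(V \right)} = -1 + V 0 = -1 + 0 = -1$)
$- m{\left(-92 - -131 \right)} = \left(-1\right) \left(-1\right) = 1$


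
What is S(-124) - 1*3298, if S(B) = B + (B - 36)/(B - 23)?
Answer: -502874/147 ≈ -3420.9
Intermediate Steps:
S(B) = B + (-36 + B)/(-23 + B)
S(-124) - 1*3298 = (-36 + (-124)² - 22*(-124))/(-23 - 124) - 1*3298 = (-36 + 15376 + 2728)/(-147) - 3298 = -1/147*18068 - 3298 = -18068/147 - 3298 = -502874/147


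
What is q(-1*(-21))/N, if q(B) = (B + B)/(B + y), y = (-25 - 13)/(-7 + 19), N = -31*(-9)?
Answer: 28/3317 ≈ 0.0084414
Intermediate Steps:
N = 279
y = -19/6 (y = -38/12 = -38*1/12 = -19/6 ≈ -3.1667)
q(B) = 2*B/(-19/6 + B) (q(B) = (B + B)/(B - 19/6) = (2*B)/(-19/6 + B) = 2*B/(-19/6 + B))
q(-1*(-21))/N = (12*(-1*(-21))/(-19 + 6*(-1*(-21))))/279 = (12*21/(-19 + 6*21))*(1/279) = (12*21/(-19 + 126))*(1/279) = (12*21/107)*(1/279) = (12*21*(1/107))*(1/279) = (252/107)*(1/279) = 28/3317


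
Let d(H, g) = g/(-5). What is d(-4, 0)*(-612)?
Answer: 0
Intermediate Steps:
d(H, g) = -g/5 (d(H, g) = g*(-1/5) = -g/5)
d(-4, 0)*(-612) = -1/5*0*(-612) = 0*(-612) = 0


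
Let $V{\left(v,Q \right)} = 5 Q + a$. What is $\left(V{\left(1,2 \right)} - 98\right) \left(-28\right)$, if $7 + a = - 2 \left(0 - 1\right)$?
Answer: $2604$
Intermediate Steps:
$a = -5$ ($a = -7 - 2 \left(0 - 1\right) = -7 - -2 = -7 + 2 = -5$)
$V{\left(v,Q \right)} = -5 + 5 Q$ ($V{\left(v,Q \right)} = 5 Q - 5 = -5 + 5 Q$)
$\left(V{\left(1,2 \right)} - 98\right) \left(-28\right) = \left(\left(-5 + 5 \cdot 2\right) - 98\right) \left(-28\right) = \left(\left(-5 + 10\right) - 98\right) \left(-28\right) = \left(5 - 98\right) \left(-28\right) = \left(-93\right) \left(-28\right) = 2604$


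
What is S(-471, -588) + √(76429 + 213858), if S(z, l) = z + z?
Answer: -942 + √290287 ≈ -403.22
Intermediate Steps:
S(z, l) = 2*z
S(-471, -588) + √(76429 + 213858) = 2*(-471) + √(76429 + 213858) = -942 + √290287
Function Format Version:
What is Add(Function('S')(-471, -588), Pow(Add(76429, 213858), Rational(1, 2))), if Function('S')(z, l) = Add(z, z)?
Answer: Add(-942, Pow(290287, Rational(1, 2))) ≈ -403.22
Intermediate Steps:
Function('S')(z, l) = Mul(2, z)
Add(Function('S')(-471, -588), Pow(Add(76429, 213858), Rational(1, 2))) = Add(Mul(2, -471), Pow(Add(76429, 213858), Rational(1, 2))) = Add(-942, Pow(290287, Rational(1, 2)))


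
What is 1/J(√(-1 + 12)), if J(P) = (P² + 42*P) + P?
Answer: -1/1838 + 43*√11/20218 ≈ 0.0065098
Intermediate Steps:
J(P) = P² + 43*P
1/J(√(-1 + 12)) = 1/(√(-1 + 12)*(43 + √(-1 + 12))) = 1/(√11*(43 + √11)) = √11/(11*(43 + √11))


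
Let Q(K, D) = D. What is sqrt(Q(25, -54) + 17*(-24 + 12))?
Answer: I*sqrt(258) ≈ 16.062*I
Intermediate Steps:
sqrt(Q(25, -54) + 17*(-24 + 12)) = sqrt(-54 + 17*(-24 + 12)) = sqrt(-54 + 17*(-12)) = sqrt(-54 - 204) = sqrt(-258) = I*sqrt(258)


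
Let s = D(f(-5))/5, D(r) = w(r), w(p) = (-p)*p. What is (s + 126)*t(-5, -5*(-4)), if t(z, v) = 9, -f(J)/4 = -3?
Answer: 4374/5 ≈ 874.80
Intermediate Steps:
f(J) = 12 (f(J) = -4*(-3) = 12)
w(p) = -p**2
D(r) = -r**2
s = -144/5 (s = -1*12**2/5 = -1*144*(1/5) = -144*1/5 = -144/5 ≈ -28.800)
(s + 126)*t(-5, -5*(-4)) = (-144/5 + 126)*9 = (486/5)*9 = 4374/5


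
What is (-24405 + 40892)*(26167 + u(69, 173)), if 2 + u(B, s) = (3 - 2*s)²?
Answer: 2371061418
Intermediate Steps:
u(B, s) = -2 + (3 - 2*s)²
(-24405 + 40892)*(26167 + u(69, 173)) = (-24405 + 40892)*(26167 + (-2 + (-3 + 2*173)²)) = 16487*(26167 + (-2 + (-3 + 346)²)) = 16487*(26167 + (-2 + 343²)) = 16487*(26167 + (-2 + 117649)) = 16487*(26167 + 117647) = 16487*143814 = 2371061418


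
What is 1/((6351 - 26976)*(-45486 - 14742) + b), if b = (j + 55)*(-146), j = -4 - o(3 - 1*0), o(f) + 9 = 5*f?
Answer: 1/1242195930 ≈ 8.0503e-10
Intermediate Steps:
o(f) = -9 + 5*f
j = -10 (j = -4 - (-9 + 5*(3 - 1*0)) = -4 - (-9 + 5*(3 + 0)) = -4 - (-9 + 5*3) = -4 - (-9 + 15) = -4 - 1*6 = -4 - 6 = -10)
b = -6570 (b = (-10 + 55)*(-146) = 45*(-146) = -6570)
1/((6351 - 26976)*(-45486 - 14742) + b) = 1/((6351 - 26976)*(-45486 - 14742) - 6570) = 1/(-20625*(-60228) - 6570) = 1/(1242202500 - 6570) = 1/1242195930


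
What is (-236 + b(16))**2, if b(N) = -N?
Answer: 63504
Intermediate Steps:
(-236 + b(16))**2 = (-236 - 1*16)**2 = (-236 - 16)**2 = (-252)**2 = 63504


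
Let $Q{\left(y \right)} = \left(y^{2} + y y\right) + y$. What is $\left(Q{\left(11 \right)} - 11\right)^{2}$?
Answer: $58564$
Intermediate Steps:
$Q{\left(y \right)} = y + 2 y^{2}$ ($Q{\left(y \right)} = \left(y^{2} + y^{2}\right) + y = 2 y^{2} + y = y + 2 y^{2}$)
$\left(Q{\left(11 \right)} - 11\right)^{2} = \left(11 \left(1 + 2 \cdot 11\right) - 11\right)^{2} = \left(11 \left(1 + 22\right) - 11\right)^{2} = \left(11 \cdot 23 - 11\right)^{2} = \left(253 - 11\right)^{2} = 242^{2} = 58564$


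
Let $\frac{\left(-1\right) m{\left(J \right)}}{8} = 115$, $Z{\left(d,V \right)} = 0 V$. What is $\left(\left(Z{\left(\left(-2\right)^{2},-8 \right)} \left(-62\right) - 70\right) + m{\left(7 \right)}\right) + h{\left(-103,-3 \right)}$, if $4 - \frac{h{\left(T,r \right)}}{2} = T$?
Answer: $-776$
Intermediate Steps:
$Z{\left(d,V \right)} = 0$
$h{\left(T,r \right)} = 8 - 2 T$
$m{\left(J \right)} = -920$ ($m{\left(J \right)} = \left(-8\right) 115 = -920$)
$\left(\left(Z{\left(\left(-2\right)^{2},-8 \right)} \left(-62\right) - 70\right) + m{\left(7 \right)}\right) + h{\left(-103,-3 \right)} = \left(\left(0 \left(-62\right) - 70\right) - 920\right) + \left(8 - -206\right) = \left(\left(0 - 70\right) - 920\right) + \left(8 + 206\right) = \left(-70 - 920\right) + 214 = -990 + 214 = -776$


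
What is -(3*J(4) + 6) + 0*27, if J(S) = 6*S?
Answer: -78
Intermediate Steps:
-(3*J(4) + 6) + 0*27 = -(3*(6*4) + 6) + 0*27 = -(3*24 + 6) + 0 = -(72 + 6) + 0 = -1*78 + 0 = -78 + 0 = -78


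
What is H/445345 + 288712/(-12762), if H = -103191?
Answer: -64946684591/2841746445 ≈ -22.854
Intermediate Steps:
H/445345 + 288712/(-12762) = -103191/445345 + 288712/(-12762) = -103191*1/445345 + 288712*(-1/12762) = -103191/445345 - 144356/6381 = -64946684591/2841746445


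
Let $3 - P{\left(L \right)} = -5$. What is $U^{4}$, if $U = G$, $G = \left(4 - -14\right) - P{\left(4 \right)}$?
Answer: $10000$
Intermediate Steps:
$P{\left(L \right)} = 8$ ($P{\left(L \right)} = 3 - -5 = 3 + 5 = 8$)
$G = 10$ ($G = \left(4 - -14\right) - 8 = \left(4 + 14\right) - 8 = 18 - 8 = 10$)
$U = 10$
$U^{4} = 10^{4} = 10000$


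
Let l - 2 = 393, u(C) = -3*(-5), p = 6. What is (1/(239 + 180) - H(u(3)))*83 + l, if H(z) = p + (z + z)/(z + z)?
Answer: -77851/419 ≈ -185.80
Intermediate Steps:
u(C) = 15
l = 395 (l = 2 + 393 = 395)
H(z) = 7 (H(z) = 6 + (z + z)/(z + z) = 6 + (2*z)/((2*z)) = 6 + (2*z)*(1/(2*z)) = 6 + 1 = 7)
(1/(239 + 180) - H(u(3)))*83 + l = (1/(239 + 180) - 1*7)*83 + 395 = (1/419 - 7)*83 + 395 = -2932/419*83 + 395 = -243356/419 + 395 = -77851/419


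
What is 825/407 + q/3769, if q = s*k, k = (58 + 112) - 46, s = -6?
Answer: 255147/139453 ≈ 1.8296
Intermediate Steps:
k = 124 (k = 170 - 46 = 124)
q = -744 (q = -6*124 = -744)
825/407 + q/3769 = 825/407 - 744/3769 = 825*(1/407) - 744*1/3769 = 75/37 - 744/3769 = 255147/139453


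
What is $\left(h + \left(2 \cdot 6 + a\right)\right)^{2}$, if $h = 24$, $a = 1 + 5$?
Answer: $1764$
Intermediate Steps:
$a = 6$
$\left(h + \left(2 \cdot 6 + a\right)\right)^{2} = \left(24 + \left(2 \cdot 6 + 6\right)\right)^{2} = \left(24 + \left(12 + 6\right)\right)^{2} = \left(24 + 18\right)^{2} = 42^{2} = 1764$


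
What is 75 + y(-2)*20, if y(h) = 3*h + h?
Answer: -85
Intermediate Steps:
y(h) = 4*h
75 + y(-2)*20 = 75 + (4*(-2))*20 = 75 - 8*20 = 75 - 160 = -85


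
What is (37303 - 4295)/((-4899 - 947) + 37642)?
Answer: 8252/7949 ≈ 1.0381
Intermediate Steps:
(37303 - 4295)/((-4899 - 947) + 37642) = 33008/(-5846 + 37642) = 33008/31796 = 33008*(1/31796) = 8252/7949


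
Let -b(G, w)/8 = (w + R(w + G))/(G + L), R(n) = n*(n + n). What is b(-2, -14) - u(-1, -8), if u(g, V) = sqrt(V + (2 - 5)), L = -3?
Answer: 3984/5 - I*sqrt(11) ≈ 796.8 - 3.3166*I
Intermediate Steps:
R(n) = 2*n**2 (R(n) = n*(2*n) = 2*n**2)
u(g, V) = sqrt(-3 + V) (u(g, V) = sqrt(V - 3) = sqrt(-3 + V))
b(G, w) = -8*(w + 2*(G + w)**2)/(-3 + G) (b(G, w) = -8*(w + 2*(w + G)**2)/(G - 3) = -8*(w + 2*(G + w)**2)/(-3 + G))
b(-2, -14) - u(-1, -8) = 8*(-1*(-14) - 2*(-2 - 14)**2)/(-3 - 2) - sqrt(-3 - 8) = 8*(14 - 2*(-16)**2)/(-5) - sqrt(-11) = 8*(-1/5)*(14 - 2*256) - I*sqrt(11) = 8*(-1/5)*(14 - 512) - I*sqrt(11) = 8*(-1/5)*(-498) - I*sqrt(11) = 3984/5 - I*sqrt(11)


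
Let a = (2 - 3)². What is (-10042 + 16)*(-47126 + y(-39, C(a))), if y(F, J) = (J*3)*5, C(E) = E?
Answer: 472334886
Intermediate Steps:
a = 1 (a = (-1)² = 1)
y(F, J) = 15*J (y(F, J) = (3*J)*5 = 15*J)
(-10042 + 16)*(-47126 + y(-39, C(a))) = (-10042 + 16)*(-47126 + 15*1) = -10026*(-47126 + 15) = -10026*(-47111) = 472334886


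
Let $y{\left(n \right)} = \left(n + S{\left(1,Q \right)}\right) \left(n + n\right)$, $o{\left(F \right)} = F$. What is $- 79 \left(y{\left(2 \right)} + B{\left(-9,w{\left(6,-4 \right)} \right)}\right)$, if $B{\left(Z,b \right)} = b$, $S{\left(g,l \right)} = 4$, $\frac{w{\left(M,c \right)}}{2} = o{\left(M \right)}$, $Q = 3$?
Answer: $-2844$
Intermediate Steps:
$w{\left(M,c \right)} = 2 M$
$y{\left(n \right)} = 2 n \left(4 + n\right)$ ($y{\left(n \right)} = \left(n + 4\right) \left(n + n\right) = \left(4 + n\right) 2 n = 2 n \left(4 + n\right)$)
$- 79 \left(y{\left(2 \right)} + B{\left(-9,w{\left(6,-4 \right)} \right)}\right) = - 79 \left(2 \cdot 2 \left(4 + 2\right) + 2 \cdot 6\right) = - 79 \left(2 \cdot 2 \cdot 6 + 12\right) = - 79 \left(24 + 12\right) = \left(-79\right) 36 = -2844$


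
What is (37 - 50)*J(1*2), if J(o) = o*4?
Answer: -104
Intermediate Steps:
J(o) = 4*o
(37 - 50)*J(1*2) = (37 - 50)*(4*(1*2)) = -52*2 = -13*8 = -104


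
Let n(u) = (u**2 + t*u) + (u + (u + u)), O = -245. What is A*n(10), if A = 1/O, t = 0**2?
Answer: -26/49 ≈ -0.53061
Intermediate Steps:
t = 0
n(u) = u**2 + 3*u (n(u) = (u**2 + 0*u) + (u + (u + u)) = (u**2 + 0) + (u + 2*u) = u**2 + 3*u)
A = -1/245 (A = 1/(-245) = -1/245 ≈ -0.0040816)
A*n(10) = -2*(3 + 10)/49 = -2*13/49 = -1/245*130 = -26/49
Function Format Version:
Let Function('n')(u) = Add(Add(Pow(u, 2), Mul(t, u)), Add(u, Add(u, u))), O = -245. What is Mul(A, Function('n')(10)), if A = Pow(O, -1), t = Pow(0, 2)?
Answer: Rational(-26, 49) ≈ -0.53061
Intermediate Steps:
t = 0
Function('n')(u) = Add(Pow(u, 2), Mul(3, u)) (Function('n')(u) = Add(Add(Pow(u, 2), Mul(0, u)), Add(u, Add(u, u))) = Add(Add(Pow(u, 2), 0), Add(u, Mul(2, u))) = Add(Pow(u, 2), Mul(3, u)))
A = Rational(-1, 245) (A = Pow(-245, -1) = Rational(-1, 245) ≈ -0.0040816)
Mul(A, Function('n')(10)) = Mul(Rational(-1, 245), Mul(10, Add(3, 10))) = Mul(Rational(-1, 245), Mul(10, 13)) = Mul(Rational(-1, 245), 130) = Rational(-26, 49)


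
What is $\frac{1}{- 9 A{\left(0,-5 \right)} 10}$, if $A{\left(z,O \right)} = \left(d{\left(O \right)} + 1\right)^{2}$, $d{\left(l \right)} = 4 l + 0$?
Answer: $- \frac{1}{32490} \approx -3.0779 \cdot 10^{-5}$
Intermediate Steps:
$d{\left(l \right)} = 4 l$
$A{\left(z,O \right)} = \left(1 + 4 O\right)^{2}$ ($A{\left(z,O \right)} = \left(4 O + 1\right)^{2} = \left(1 + 4 O\right)^{2}$)
$\frac{1}{- 9 A{\left(0,-5 \right)} 10} = \frac{1}{- 9 \left(1 + 4 \left(-5\right)\right)^{2} \cdot 10} = \frac{1}{- 9 \left(1 - 20\right)^{2} \cdot 10} = \frac{1}{- 9 \left(-19\right)^{2} \cdot 10} = \frac{1}{\left(-9\right) 361 \cdot 10} = \frac{1}{\left(-3249\right) 10} = \frac{1}{-32490} = - \frac{1}{32490}$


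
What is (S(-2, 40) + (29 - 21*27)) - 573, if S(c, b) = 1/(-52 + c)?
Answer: -59995/54 ≈ -1111.0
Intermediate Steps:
(S(-2, 40) + (29 - 21*27)) - 573 = (1/(-52 - 2) + (29 - 21*27)) - 573 = (1/(-54) + (29 - 567)) - 573 = (-1/54 - 538) - 573 = -29053/54 - 573 = -59995/54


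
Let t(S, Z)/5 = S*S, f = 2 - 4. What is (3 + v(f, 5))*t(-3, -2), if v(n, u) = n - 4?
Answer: -135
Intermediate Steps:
f = -2
v(n, u) = -4 + n
t(S, Z) = 5*S**2 (t(S, Z) = 5*(S*S) = 5*S**2)
(3 + v(f, 5))*t(-3, -2) = (3 + (-4 - 2))*(5*(-3)**2) = (3 - 6)*(5*9) = -3*45 = -135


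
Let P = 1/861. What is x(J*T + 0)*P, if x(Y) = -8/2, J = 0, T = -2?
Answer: -4/861 ≈ -0.0046458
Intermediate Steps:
x(Y) = -4 (x(Y) = -8*1/2 = -4)
P = 1/861 ≈ 0.0011614
x(J*T + 0)*P = -4*1/861 = -4/861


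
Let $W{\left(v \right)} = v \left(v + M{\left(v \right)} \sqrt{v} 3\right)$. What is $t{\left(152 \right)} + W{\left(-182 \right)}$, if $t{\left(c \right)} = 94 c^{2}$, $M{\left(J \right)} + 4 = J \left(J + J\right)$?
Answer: $2204900 - 36169224 i \sqrt{182} \approx 2.2049 \cdot 10^{6} - 4.8795 \cdot 10^{8} i$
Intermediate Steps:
$M{\left(J \right)} = -4 + 2 J^{2}$ ($M{\left(J \right)} = -4 + J \left(J + J\right) = -4 + J 2 J = -4 + 2 J^{2}$)
$W{\left(v \right)} = v \left(v + 3 \sqrt{v} \left(-4 + 2 v^{2}\right)\right)$ ($W{\left(v \right)} = v \left(v + \left(-4 + 2 v^{2}\right) \sqrt{v} 3\right) = v \left(v + \sqrt{v} \left(-4 + 2 v^{2}\right) 3\right) = v \left(v + 3 \sqrt{v} \left(-4 + 2 v^{2}\right)\right)$)
$t{\left(152 \right)} + W{\left(-182 \right)} = 94 \cdot 152^{2} + \left(\left(-182\right)^{2} + 6 \left(-182\right)^{\frac{3}{2}} \left(-2 + \left(-182\right)^{2}\right)\right) = 94 \cdot 23104 + \left(33124 + 6 \left(- 182 i \sqrt{182}\right) \left(-2 + 33124\right)\right) = 2171776 + \left(33124 + 6 \left(- 182 i \sqrt{182}\right) 33122\right) = 2171776 + \left(33124 - 36169224 i \sqrt{182}\right) = 2204900 - 36169224 i \sqrt{182}$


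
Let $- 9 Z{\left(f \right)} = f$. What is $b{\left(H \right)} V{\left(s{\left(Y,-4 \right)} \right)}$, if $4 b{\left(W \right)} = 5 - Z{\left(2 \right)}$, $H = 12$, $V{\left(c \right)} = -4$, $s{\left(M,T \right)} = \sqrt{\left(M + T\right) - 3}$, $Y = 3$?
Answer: $- \frac{47}{9} \approx -5.2222$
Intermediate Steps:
$Z{\left(f \right)} = - \frac{f}{9}$
$s{\left(M,T \right)} = \sqrt{-3 + M + T}$
$b{\left(W \right)} = \frac{47}{36}$ ($b{\left(W \right)} = \frac{5 - \left(- \frac{1}{9}\right) 2}{4} = \frac{5 - - \frac{2}{9}}{4} = \frac{5 + \frac{2}{9}}{4} = \frac{1}{4} \cdot \frac{47}{9} = \frac{47}{36}$)
$b{\left(H \right)} V{\left(s{\left(Y,-4 \right)} \right)} = \frac{47}{36} \left(-4\right) = - \frac{47}{9}$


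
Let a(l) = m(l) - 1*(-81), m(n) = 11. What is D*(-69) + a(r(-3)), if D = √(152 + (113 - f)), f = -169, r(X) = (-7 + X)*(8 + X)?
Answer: 92 - 69*√434 ≈ -1345.5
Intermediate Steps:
a(l) = 92 (a(l) = 11 - 1*(-81) = 11 + 81 = 92)
D = √434 (D = √(152 + (113 - 1*(-169))) = √(152 + (113 + 169)) = √(152 + 282) = √434 ≈ 20.833)
D*(-69) + a(r(-3)) = √434*(-69) + 92 = -69*√434 + 92 = 92 - 69*√434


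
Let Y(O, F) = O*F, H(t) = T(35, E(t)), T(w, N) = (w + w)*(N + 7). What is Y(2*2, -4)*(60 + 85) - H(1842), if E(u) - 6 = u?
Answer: -132170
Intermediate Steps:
E(u) = 6 + u
T(w, N) = 2*w*(7 + N) (T(w, N) = (2*w)*(7 + N) = 2*w*(7 + N))
H(t) = 910 + 70*t (H(t) = 2*35*(7 + (6 + t)) = 2*35*(13 + t) = 910 + 70*t)
Y(O, F) = F*O
Y(2*2, -4)*(60 + 85) - H(1842) = (-8*2)*(60 + 85) - (910 + 70*1842) = -4*4*145 - (910 + 128940) = -16*145 - 1*129850 = -2320 - 129850 = -132170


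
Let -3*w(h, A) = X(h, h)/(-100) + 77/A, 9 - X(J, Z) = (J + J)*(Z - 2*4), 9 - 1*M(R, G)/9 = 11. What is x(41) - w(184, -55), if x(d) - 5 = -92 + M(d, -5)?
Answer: 33119/300 ≈ 110.40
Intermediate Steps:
M(R, G) = -18 (M(R, G) = 81 - 9*11 = 81 - 99 = -18)
x(d) = -105 (x(d) = 5 + (-92 - 18) = 5 - 110 = -105)
X(J, Z) = 9 - 2*J*(-8 + Z) (X(J, Z) = 9 - (J + J)*(Z - 2*4) = 9 - 2*J*(Z - 8) = 9 - 2*J*(-8 + Z))
w(h, A) = 3/100 - 77/(3*A) - h²/150 + 4*h/75 (w(h, A) = -((9 + 16*h - 2*h*h)/(-100) + 77/A)/3 = -((9 + 16*h - 2*h²)*(-1/100) + 77/A)/3 = -((9 - 2*h² + 16*h)*(-1/100) + 77/A)/3 = -((-9/100 - 4*h/25 + h²/50) + 77/A)/3 = -(-9/100 + 77/A - 4*h/25 + h²/50)/3 = 3/100 - 77/(3*A) - h²/150 + 4*h/75)
x(41) - w(184, -55) = -105 - (-7700 - 55*(9 - 2*184² + 16*184))/(300*(-55)) = -105 - (-1)*(-7700 - 55*(9 - 2*33856 + 2944))/(300*55) = -105 - (-1)*(-7700 - 55*(9 - 67712 + 2944))/(300*55) = -105 - (-1)*(-7700 - 55*(-64759))/(300*55) = -105 - (-1)*(-7700 + 3561745)/(300*55) = -105 - (-1)*3554045/(300*55) = -105 - 1*(-64619/300) = -105 + 64619/300 = 33119/300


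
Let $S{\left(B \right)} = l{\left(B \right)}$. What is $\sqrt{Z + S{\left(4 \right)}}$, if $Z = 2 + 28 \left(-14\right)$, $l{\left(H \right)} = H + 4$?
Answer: $i \sqrt{382} \approx 19.545 i$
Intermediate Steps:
$l{\left(H \right)} = 4 + H$
$S{\left(B \right)} = 4 + B$
$Z = -390$ ($Z = 2 - 392 = -390$)
$\sqrt{Z + S{\left(4 \right)}} = \sqrt{-390 + \left(4 + 4\right)} = \sqrt{-390 + 8} = \sqrt{-382} = i \sqrt{382}$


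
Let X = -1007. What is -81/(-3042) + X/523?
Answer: -335659/176774 ≈ -1.8988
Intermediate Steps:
-81/(-3042) + X/523 = -81/(-3042) - 1007/523 = -81*(-1/3042) - 1007*1/523 = 9/338 - 1007/523 = -335659/176774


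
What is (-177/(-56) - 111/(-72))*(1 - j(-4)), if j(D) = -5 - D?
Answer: 395/42 ≈ 9.4048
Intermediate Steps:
(-177/(-56) - 111/(-72))*(1 - j(-4)) = (-177/(-56) - 111/(-72))*(1 - (-5 - 1*(-4))) = (-177*(-1/56) - 111*(-1/72))*(1 - (-5 + 4)) = (177/56 + 37/24)*(1 - 1*(-1)) = 395*(1 + 1)/84 = (395/84)*2 = 395/42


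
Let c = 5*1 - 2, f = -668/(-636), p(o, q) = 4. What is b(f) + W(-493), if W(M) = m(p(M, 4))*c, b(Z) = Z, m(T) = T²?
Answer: 7799/159 ≈ 49.050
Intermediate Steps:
f = 167/159 (f = -668*(-1/636) = 167/159 ≈ 1.0503)
c = 3 (c = 5 - 2 = 3)
W(M) = 48 (W(M) = 4²*3 = 16*3 = 48)
b(f) + W(-493) = 167/159 + 48 = 7799/159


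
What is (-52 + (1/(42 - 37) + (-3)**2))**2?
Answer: 45796/25 ≈ 1831.8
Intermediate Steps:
(-52 + (1/(42 - 37) + (-3)**2))**2 = (-52 + (1/5 + 9))**2 = (-52 + 46/5)**2 = (-214/5)**2 = 45796/25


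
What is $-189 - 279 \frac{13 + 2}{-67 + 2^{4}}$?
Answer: $- \frac{1818}{17} \approx -106.94$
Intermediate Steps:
$-189 - 279 \frac{13 + 2}{-67 + 2^{4}} = -189 - 279 \frac{15}{-67 + 16} = -189 - 279 \frac{15}{-51} = -189 - 279 \cdot 15 \left(- \frac{1}{51}\right) = -189 - - \frac{1395}{17} = -189 + \frac{1395}{17} = - \frac{1818}{17}$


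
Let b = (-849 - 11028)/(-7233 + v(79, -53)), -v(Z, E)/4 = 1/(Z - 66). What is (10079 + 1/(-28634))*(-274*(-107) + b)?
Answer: 795679958470971075/2692540922 ≈ 2.9551e+8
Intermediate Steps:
v(Z, E) = -4/(-66 + Z) (v(Z, E) = -4/(Z - 66) = -4/(-66 + Z))
b = 154401/94033 (b = (-849 - 11028)/(-7233 - 4/(-66 + 79)) = -11877/(-7233 - 4/13) = -11877/(-94033/13) = -11877*(-13/94033) = 154401/94033 ≈ 1.6420)
(10079 + 1/(-28634))*(-274*(-107) + b) = (10079 + 1/(-28634))*(-274*(-107) + 154401/94033) = (10079 - 1/28634)*(29318 + 154401/94033) = (288602085/28634)*(2757013895/94033) = 795679958470971075/2692540922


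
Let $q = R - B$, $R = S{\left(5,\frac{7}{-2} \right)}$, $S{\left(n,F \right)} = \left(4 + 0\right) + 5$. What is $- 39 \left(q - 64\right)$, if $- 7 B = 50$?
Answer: $\frac{13065}{7} \approx 1866.4$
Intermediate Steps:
$S{\left(n,F \right)} = 9$ ($S{\left(n,F \right)} = 4 + 5 = 9$)
$B = - \frac{50}{7}$ ($B = \left(- \frac{1}{7}\right) 50 = - \frac{50}{7} \approx -7.1429$)
$R = 9$
$q = \frac{113}{7}$ ($q = 9 - - \frac{50}{7} = 9 + \frac{50}{7} = \frac{113}{7} \approx 16.143$)
$- 39 \left(q - 64\right) = - 39 \left(\frac{113}{7} - 64\right) = \left(-39\right) \left(- \frac{335}{7}\right) = \frac{13065}{7}$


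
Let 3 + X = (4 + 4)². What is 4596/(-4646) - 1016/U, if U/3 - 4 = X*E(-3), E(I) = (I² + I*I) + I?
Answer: -8695754/6404511 ≈ -1.3578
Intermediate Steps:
E(I) = I + 2*I² (E(I) = (I² + I²) + I = 2*I² + I = I + 2*I²)
X = 61 (X = -3 + (4 + 4)² = -3 + 8² = -3 + 64 = 61)
U = 2757 (U = 12 + 3*(61*(-3*(1 + 2*(-3)))) = 12 + 3*(61*(-3*(1 - 6))) = 12 + 3*(61*(-3*(-5))) = 12 + 3*(61*15) = 12 + 3*915 = 12 + 2745 = 2757)
4596/(-4646) - 1016/U = 4596/(-4646) - 1016/2757 = 4596*(-1/4646) - 1016*1/2757 = -2298/2323 - 1016/2757 = -8695754/6404511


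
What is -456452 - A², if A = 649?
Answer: -877653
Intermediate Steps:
-456452 - A² = -456452 - 1*649² = -456452 - 1*421201 = -456452 - 421201 = -877653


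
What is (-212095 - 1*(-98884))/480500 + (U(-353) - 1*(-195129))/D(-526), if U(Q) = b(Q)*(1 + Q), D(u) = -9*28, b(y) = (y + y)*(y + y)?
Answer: 10526210410291/15135750 ≈ 6.9545e+5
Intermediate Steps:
b(y) = 4*y**2 (b(y) = (2*y)*(2*y) = 4*y**2)
D(u) = -252
U(Q) = 4*Q**2*(1 + Q) (U(Q) = (4*Q**2)*(1 + Q) = 4*Q**2*(1 + Q))
(-212095 - 1*(-98884))/480500 + (U(-353) - 1*(-195129))/D(-526) = (-212095 - 1*(-98884))/480500 + (4*(-353)**2*(1 - 353) - 1*(-195129))/(-252) = (-212095 + 98884)*(1/480500) + (4*124609*(-352) + 195129)*(-1/252) = -113211*1/480500 + (-175449472 + 195129)*(-1/252) = -113211/480500 - 175254343*(-1/252) = -113211/480500 + 175254343/252 = 10526210410291/15135750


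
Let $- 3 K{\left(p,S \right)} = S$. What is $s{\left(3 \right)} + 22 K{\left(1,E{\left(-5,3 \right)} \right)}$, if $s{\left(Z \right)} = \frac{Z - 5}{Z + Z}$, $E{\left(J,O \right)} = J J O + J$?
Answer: $- \frac{1541}{3} \approx -513.67$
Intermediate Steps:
$E{\left(J,O \right)} = J + O J^{2}$ ($E{\left(J,O \right)} = J^{2} O + J = O J^{2} + J = J + O J^{2}$)
$s{\left(Z \right)} = \frac{-5 + Z}{2 Z}$
$K{\left(p,S \right)} = - \frac{S}{3}$
$s{\left(3 \right)} + 22 K{\left(1,E{\left(-5,3 \right)} \right)} = \frac{-5 + 3}{2 \cdot 3} + 22 \left(- \frac{\left(-5\right) \left(1 - 15\right)}{3}\right) = \frac{1}{2} \cdot \frac{1}{3} \left(-2\right) + 22 \left(- \frac{\left(-5\right) \left(1 - 15\right)}{3}\right) = - \frac{1}{3} + 22 \left(- \frac{\left(-5\right) \left(-14\right)}{3}\right) = - \frac{1}{3} + 22 \left(\left(- \frac{1}{3}\right) 70\right) = - \frac{1}{3} + 22 \left(- \frac{70}{3}\right) = - \frac{1}{3} - \frac{1540}{3} = - \frac{1541}{3}$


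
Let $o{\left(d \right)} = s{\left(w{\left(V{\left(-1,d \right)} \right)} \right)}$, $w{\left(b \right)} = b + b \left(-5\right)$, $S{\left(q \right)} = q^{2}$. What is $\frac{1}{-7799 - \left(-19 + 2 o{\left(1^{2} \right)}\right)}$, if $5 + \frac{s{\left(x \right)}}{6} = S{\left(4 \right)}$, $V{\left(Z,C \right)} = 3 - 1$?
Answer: $- \frac{1}{7912} \approx -0.00012639$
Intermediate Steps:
$V{\left(Z,C \right)} = 2$
$w{\left(b \right)} = - 4 b$ ($w{\left(b \right)} = b - 5 b = - 4 b$)
$s{\left(x \right)} = 66$ ($s{\left(x \right)} = -30 + 6 \cdot 4^{2} = -30 + 6 \cdot 16 = -30 + 96 = 66$)
$o{\left(d \right)} = 66$
$\frac{1}{-7799 - \left(-19 + 2 o{\left(1^{2} \right)}\right)} = \frac{1}{-7799 + \left(\left(-2\right) 66 + 19\right)} = \frac{1}{-7799 + \left(-132 + 19\right)} = \frac{1}{-7799 - 113} = \frac{1}{-7912} = - \frac{1}{7912}$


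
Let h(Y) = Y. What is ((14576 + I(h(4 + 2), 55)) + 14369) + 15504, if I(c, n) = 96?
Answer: 44545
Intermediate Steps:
((14576 + I(h(4 + 2), 55)) + 14369) + 15504 = ((14576 + 96) + 14369) + 15504 = (14672 + 14369) + 15504 = 29041 + 15504 = 44545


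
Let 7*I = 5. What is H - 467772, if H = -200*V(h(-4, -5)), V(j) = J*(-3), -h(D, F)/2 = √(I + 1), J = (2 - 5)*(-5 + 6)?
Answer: -469572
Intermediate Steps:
I = 5/7 (I = (⅐)*5 = 5/7 ≈ 0.71429)
J = -3 (J = -3*1 = -3)
h(D, F) = -4*√21/7 (h(D, F) = -2*√(5/7 + 1) = -4*√21/7)
V(j) = 9 (V(j) = -3*(-3) = 9)
H = -1800 (H = -200*9 = -1800)
H - 467772 = -1800 - 467772 = -469572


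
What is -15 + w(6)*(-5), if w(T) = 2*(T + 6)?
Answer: -135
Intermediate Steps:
w(T) = 12 + 2*T (w(T) = 2*(6 + T) = 12 + 2*T)
-15 + w(6)*(-5) = -15 + (12 + 2*6)*(-5) = -15 + (12 + 12)*(-5) = -15 + 24*(-5) = -15 - 120 = -135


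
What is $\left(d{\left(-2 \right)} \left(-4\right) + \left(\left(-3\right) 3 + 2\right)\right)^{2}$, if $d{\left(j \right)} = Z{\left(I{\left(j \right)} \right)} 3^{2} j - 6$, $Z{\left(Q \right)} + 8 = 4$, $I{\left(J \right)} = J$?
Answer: $73441$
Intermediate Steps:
$Z{\left(Q \right)} = -4$ ($Z{\left(Q \right)} = -8 + 4 = -4$)
$d{\left(j \right)} = -6 - 36 j$ ($d{\left(j \right)} = - 4 \cdot 3^{2} j - 6 = \left(-4\right) 9 j - 6 = - 36 j - 6 = -6 - 36 j$)
$\left(d{\left(-2 \right)} \left(-4\right) + \left(\left(-3\right) 3 + 2\right)\right)^{2} = \left(\left(-6 - -72\right) \left(-4\right) + \left(\left(-3\right) 3 + 2\right)\right)^{2} = \left(\left(-6 + 72\right) \left(-4\right) + \left(-9 + 2\right)\right)^{2} = \left(66 \left(-4\right) - 7\right)^{2} = \left(-264 - 7\right)^{2} = \left(-271\right)^{2} = 73441$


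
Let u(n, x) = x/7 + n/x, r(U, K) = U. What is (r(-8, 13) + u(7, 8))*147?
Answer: -7035/8 ≈ -879.38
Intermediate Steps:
u(n, x) = x/7 + n/x (u(n, x) = x*(⅐) + n/x = x/7 + n/x)
(r(-8, 13) + u(7, 8))*147 = (-8 + ((⅐)*8 + 7/8))*147 = (-8 + (8/7 + 7*(⅛)))*147 = (-8 + (8/7 + 7/8))*147 = (-8 + 113/56)*147 = -335/56*147 = -7035/8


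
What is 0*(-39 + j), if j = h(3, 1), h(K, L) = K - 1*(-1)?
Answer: 0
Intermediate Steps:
h(K, L) = 1 + K (h(K, L) = K + 1 = 1 + K)
j = 4 (j = 1 + 3 = 4)
0*(-39 + j) = 0*(-39 + 4) = 0*(-35) = 0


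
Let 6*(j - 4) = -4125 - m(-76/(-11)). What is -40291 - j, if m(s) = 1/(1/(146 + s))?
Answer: -2612413/66 ≈ -39582.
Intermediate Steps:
m(s) = 146 + s
j = -46793/66 (j = 4 + (-4125 - (146 - 76/(-11)))/6 = 4 + (-4125 - (146 - 76*(-1/11)))/6 = 4 + (-4125 - (146 + 76/11))/6 = 4 + (-4125 - 1*1682/11)/6 = 4 + (-4125 - 1682/11)/6 = 4 + (⅙)*(-47057/11) = 4 - 47057/66 = -46793/66 ≈ -708.98)
-40291 - j = -40291 - 1*(-46793/66) = -40291 + 46793/66 = -2612413/66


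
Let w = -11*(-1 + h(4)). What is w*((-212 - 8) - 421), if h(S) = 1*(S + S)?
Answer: 49357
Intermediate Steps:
h(S) = 2*S (h(S) = 1*(2*S) = 2*S)
w = -77 (w = -11*(-1 + 2*4) = -11*(-1 + 8) = -11*7 = -77)
w*((-212 - 8) - 421) = -77*((-212 - 8) - 421) = -77*(-220 - 421) = -77*(-641) = 49357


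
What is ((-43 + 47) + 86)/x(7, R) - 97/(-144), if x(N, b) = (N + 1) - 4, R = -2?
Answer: 3337/144 ≈ 23.174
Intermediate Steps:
x(N, b) = -3 + N (x(N, b) = (1 + N) - 4 = -3 + N)
((-43 + 47) + 86)/x(7, R) - 97/(-144) = ((-43 + 47) + 86)/(-3 + 7) - 97/(-144) = (4 + 86)/4 - 97*(-1/144) = 90*(¼) + 97/144 = 45/2 + 97/144 = 3337/144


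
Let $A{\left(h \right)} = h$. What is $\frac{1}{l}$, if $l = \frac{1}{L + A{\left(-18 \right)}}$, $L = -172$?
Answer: $-190$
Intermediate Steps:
$l = - \frac{1}{190}$ ($l = \frac{1}{-172 - 18} = \frac{1}{-190} = - \frac{1}{190} \approx -0.0052632$)
$\frac{1}{l} = \frac{1}{- \frac{1}{190}} = -190$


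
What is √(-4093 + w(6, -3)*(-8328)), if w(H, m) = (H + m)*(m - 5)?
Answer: √195779 ≈ 442.47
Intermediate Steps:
w(H, m) = (-5 + m)*(H + m) (w(H, m) = (H + m)*(-5 + m) = (-5 + m)*(H + m))
√(-4093 + w(6, -3)*(-8328)) = √(-4093 + ((-3)² - 5*6 - 5*(-3) + 6*(-3))*(-8328)) = √(-4093 + (9 - 30 + 15 - 18)*(-8328)) = √(-4093 - 24*(-8328)) = √(-4093 + 199872) = √195779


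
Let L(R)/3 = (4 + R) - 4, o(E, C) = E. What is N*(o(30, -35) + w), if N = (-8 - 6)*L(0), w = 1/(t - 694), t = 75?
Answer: 0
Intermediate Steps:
L(R) = 3*R (L(R) = 3*((4 + R) - 4) = 3*R)
w = -1/619 (w = 1/(75 - 694) = 1/(-619) = -1/619 ≈ -0.0016155)
N = 0 (N = (-8 - 6)*(3*0) = -14*0 = 0)
N*(o(30, -35) + w) = 0*(30 - 1/619) = 0*(18569/619) = 0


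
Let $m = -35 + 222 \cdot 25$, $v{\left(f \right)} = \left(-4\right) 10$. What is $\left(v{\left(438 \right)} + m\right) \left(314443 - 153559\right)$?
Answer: $880839900$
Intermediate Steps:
$v{\left(f \right)} = -40$
$m = 5515$ ($m = -35 + 5550 = 5515$)
$\left(v{\left(438 \right)} + m\right) \left(314443 - 153559\right) = \left(-40 + 5515\right) \left(314443 - 153559\right) = 5475 \cdot 160884 = 880839900$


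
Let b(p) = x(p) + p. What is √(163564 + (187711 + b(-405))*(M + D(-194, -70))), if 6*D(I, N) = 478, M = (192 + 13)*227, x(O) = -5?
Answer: 2*√19645058802/3 ≈ 93441.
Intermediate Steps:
M = 46535 (M = 205*227 = 46535)
D(I, N) = 239/3 (D(I, N) = (⅙)*478 = 239/3)
b(p) = -5 + p
√(163564 + (187711 + b(-405))*(M + D(-194, -70))) = √(163564 + (187711 + (-5 - 405))*(46535 + 239/3)) = √(163564 + (187711 - 410)*(139844/3)) = √(163564 + 187301*(139844/3)) = √(163564 + 26192921044/3) = √(26193411736/3) = 2*√19645058802/3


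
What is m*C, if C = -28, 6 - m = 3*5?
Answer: 252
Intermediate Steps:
m = -9 (m = 6 - 3*5 = 6 - 1*15 = 6 - 15 = -9)
m*C = -9*(-28) = 252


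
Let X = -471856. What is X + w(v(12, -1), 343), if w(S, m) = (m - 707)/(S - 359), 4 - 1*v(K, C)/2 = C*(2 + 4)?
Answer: -159958820/339 ≈ -4.7186e+5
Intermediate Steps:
v(K, C) = 8 - 12*C (v(K, C) = 8 - 2*C*(2 + 4) = 8 - 2*C*6 = 8 - 12*C)
w(S, m) = (-707 + m)/(-359 + S)
X + w(v(12, -1), 343) = -471856 + (-707 + 343)/(-359 + (8 - 12*(-1))) = -471856 - 364/(-359 + (8 + 12)) = -471856 - 364/(-359 + 20) = -471856 - 364/(-339) = -471856 - 1/339*(-364) = -471856 + 364/339 = -159958820/339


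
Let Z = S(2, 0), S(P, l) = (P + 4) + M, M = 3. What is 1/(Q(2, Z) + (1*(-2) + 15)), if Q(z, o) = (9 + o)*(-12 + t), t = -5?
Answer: -1/293 ≈ -0.0034130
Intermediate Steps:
S(P, l) = 7 + P (S(P, l) = (P + 4) + 3 = (4 + P) + 3 = 7 + P)
Z = 9 (Z = 7 + 2 = 9)
Q(z, o) = -153 - 17*o (Q(z, o) = (9 + o)*(-12 - 5) = (9 + o)*(-17) = -153 - 17*o)
1/(Q(2, Z) + (1*(-2) + 15)) = 1/((-153 - 17*9) + (1*(-2) + 15)) = 1/((-153 - 153) + (-2 + 15)) = 1/(-306 + 13) = 1/(-293) = -1/293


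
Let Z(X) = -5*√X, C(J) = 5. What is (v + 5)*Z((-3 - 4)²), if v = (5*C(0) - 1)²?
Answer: -20335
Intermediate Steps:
v = 576 (v = (5*5 - 1)² = (25 - 1)² = 24² = 576)
(v + 5)*Z((-3 - 4)²) = (576 + 5)*(-5*√((-3 - 4)²)) = 581*(-5*√((-7)²)) = 581*(-5*√49) = 581*(-5*7) = 581*(-35) = -20335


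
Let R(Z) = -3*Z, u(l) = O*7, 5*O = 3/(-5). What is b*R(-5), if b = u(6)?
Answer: -63/5 ≈ -12.600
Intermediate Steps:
O = -3/25 (O = (3/(-5))/5 = (3*(-⅕))/5 = (⅕)*(-⅗) = -3/25 ≈ -0.12000)
u(l) = -21/25 (u(l) = -3/25*7 = -21/25)
b = -21/25 ≈ -0.84000
b*R(-5) = -(-63)*(-5)/25 = -21/25*15 = -63/5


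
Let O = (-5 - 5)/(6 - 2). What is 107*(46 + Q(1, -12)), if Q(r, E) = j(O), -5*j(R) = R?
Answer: 9951/2 ≈ 4975.5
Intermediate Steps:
O = -5/2 (O = -10/4 = -10*¼ = -5/2 ≈ -2.5000)
j(R) = -R/5
Q(r, E) = ½ (Q(r, E) = -⅕*(-5/2) = ½)
107*(46 + Q(1, -12)) = 107*(46 + ½) = 107*(93/2) = 9951/2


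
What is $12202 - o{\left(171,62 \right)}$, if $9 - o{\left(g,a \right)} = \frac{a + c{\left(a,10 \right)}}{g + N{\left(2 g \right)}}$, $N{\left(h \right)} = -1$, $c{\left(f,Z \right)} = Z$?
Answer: $\frac{1036441}{85} \approx 12193.0$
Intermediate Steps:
$o{\left(g,a \right)} = 9 - \frac{10 + a}{-1 + g}$ ($o{\left(g,a \right)} = 9 - \frac{a + 10}{g - 1} = 9 - \frac{10 + a}{-1 + g}$)
$12202 - o{\left(171,62 \right)} = 12202 - \frac{-19 - 62 + 9 \cdot 171}{-1 + 171} = 12202 - \frac{-19 - 62 + 1539}{170} = 12202 - \frac{1}{170} \cdot 1458 = 12202 - \frac{729}{85} = \frac{1036441}{85}$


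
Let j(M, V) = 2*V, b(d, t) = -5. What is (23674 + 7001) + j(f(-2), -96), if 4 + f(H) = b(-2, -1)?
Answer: 30483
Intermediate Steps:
f(H) = -9 (f(H) = -4 - 5 = -9)
(23674 + 7001) + j(f(-2), -96) = (23674 + 7001) + 2*(-96) = 30675 - 192 = 30483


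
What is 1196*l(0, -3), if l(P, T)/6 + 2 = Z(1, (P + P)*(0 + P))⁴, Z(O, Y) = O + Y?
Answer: -7176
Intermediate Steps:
l(P, T) = -12 + 6*(1 + 2*P²)⁴ (l(P, T) = -12 + 6*(1 + (P + P)*(0 + P))⁴ = -12 + 6*(1 + (2*P)*P)⁴ = -12 + 6*(1 + 2*P²)⁴)
1196*l(0, -3) = 1196*(-12 + 6*(1 + 2*0²)⁴) = 1196*(-12 + 6*(1 + 2*0)⁴) = 1196*(-12 + 6*(1 + 0)⁴) = 1196*(-12 + 6*1⁴) = 1196*(-12 + 6*1) = 1196*(-12 + 6) = 1196*(-6) = -7176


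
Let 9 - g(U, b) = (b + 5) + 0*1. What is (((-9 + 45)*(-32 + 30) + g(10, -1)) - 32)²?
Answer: 9801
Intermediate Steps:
g(U, b) = 4 - b (g(U, b) = 9 - ((b + 5) + 0*1) = 9 - ((5 + b) + 0) = 9 - (5 + b) = 9 + (-5 - b) = 4 - b)
(((-9 + 45)*(-32 + 30) + g(10, -1)) - 32)² = (((-9 + 45)*(-32 + 30) + (4 - 1*(-1))) - 32)² = ((36*(-2) + (4 + 1)) - 32)² = ((-72 + 5) - 32)² = (-67 - 32)² = (-99)² = 9801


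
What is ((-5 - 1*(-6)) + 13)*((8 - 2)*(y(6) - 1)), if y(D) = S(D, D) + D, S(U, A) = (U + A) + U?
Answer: 1932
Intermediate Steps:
S(U, A) = A + 2*U (S(U, A) = (A + U) + U = A + 2*U)
y(D) = 4*D (y(D) = (D + 2*D) + D = 3*D + D = 4*D)
((-5 - 1*(-6)) + 13)*((8 - 2)*(y(6) - 1)) = ((-5 - 1*(-6)) + 13)*((8 - 2)*(4*6 - 1)) = ((-5 + 6) + 13)*(6*(24 - 1)) = (1 + 13)*(6*23) = 14*138 = 1932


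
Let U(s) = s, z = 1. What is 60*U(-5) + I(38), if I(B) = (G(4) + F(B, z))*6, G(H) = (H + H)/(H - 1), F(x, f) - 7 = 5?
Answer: -212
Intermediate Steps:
F(x, f) = 12 (F(x, f) = 7 + 5 = 12)
G(H) = 2*H/(-1 + H) (G(H) = (2*H)/(-1 + H) = 2*H/(-1 + H))
I(B) = 88 (I(B) = (2*4/(-1 + 4) + 12)*6 = (2*4/3 + 12)*6 = (2*4*(⅓) + 12)*6 = (8/3 + 12)*6 = (44/3)*6 = 88)
60*U(-5) + I(38) = 60*(-5) + 88 = -300 + 88 = -212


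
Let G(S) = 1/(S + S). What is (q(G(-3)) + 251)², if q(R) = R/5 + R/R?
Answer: 57138481/900 ≈ 63487.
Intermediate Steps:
G(S) = 1/(2*S)
q(R) = 1 + R/5 (q(R) = R*(⅕) + 1 = R/5 + 1 = 1 + R/5)
(q(G(-3)) + 251)² = ((1 + ((½)/(-3))/5) + 251)² = ((1 + ((½)*(-⅓))/5) + 251)² = ((1 + (⅕)*(-⅙)) + 251)² = ((1 - 1/30) + 251)² = (29/30 + 251)² = (7559/30)² = 57138481/900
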